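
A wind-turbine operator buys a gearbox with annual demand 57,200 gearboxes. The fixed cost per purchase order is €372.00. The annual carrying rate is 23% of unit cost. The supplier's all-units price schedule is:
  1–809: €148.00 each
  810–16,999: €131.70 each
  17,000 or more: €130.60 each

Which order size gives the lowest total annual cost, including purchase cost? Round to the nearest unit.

Holding cost per unit per year at price C is H = 0.23·C.
Evaluate total cost at each tier's feasible EOQ or, if the EOQ is below the tier, at the tier's minimum quantity.
Tier 1 (€148.00): EOQ = 1118.1 exceeds tier's upper bound 809, so this tier is dominated.
EOQ at €131.70 = 1185.3 (feasible in tier 2): TC = 57,200×€131.70 + (57,200/1185.3)×372 + (1185.3/2)×0.23×€131.70 = €7,569,143.87.
EOQ at €130.60 = 1190.3 < 17000, so use break Q=17000: TC = 57,200×€130.60 + (57,200/17000.0)×372 + (17000.0/2)×0.23×€130.60 = €7,726,894.67.
Lowest total cost is €7,569,143.87 at Q = 1185.3.

Q* ≈ 1,185 gearboxes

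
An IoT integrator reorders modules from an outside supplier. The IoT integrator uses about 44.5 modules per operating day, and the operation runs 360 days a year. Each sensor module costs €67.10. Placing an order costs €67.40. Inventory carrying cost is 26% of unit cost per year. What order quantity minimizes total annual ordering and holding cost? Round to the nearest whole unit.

Annual demand D = 44.5 × 360 = 16,020.
Holding cost H = 0.26 × €67.10 = €17.4460 per unit per year.
EOQ = √(2DS / H) = √(2 × 16,020 × 67.4 / 17.446).
= √(2,159,496 / 17.446) = √123,781.7265 ≈ 351.826.

Q* ≈ 352 modules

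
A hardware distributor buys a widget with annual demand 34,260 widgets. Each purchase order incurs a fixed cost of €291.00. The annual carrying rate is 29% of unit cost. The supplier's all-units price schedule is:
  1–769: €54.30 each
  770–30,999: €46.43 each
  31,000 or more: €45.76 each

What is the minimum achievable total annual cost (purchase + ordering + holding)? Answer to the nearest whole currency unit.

TC* ≈ €1,607,077

Holding cost per unit per year at price C is H = 0.29·C.
Candidates are each tier's EOQ (if it falls in that tier) and each price-break quantity.
Tier 1 (€54.30): EOQ = 1125.3 exceeds tier's upper bound 769, so this tier is dominated.
EOQ at €46.43 = 1216.9 (feasible in tier 2): TC = 34,260×€46.43 + (34,260/1216.9)×291 + (1216.9/2)×0.29×€46.43 = €1,607,077.07.
EOQ at €45.76 = 1225.8 < 31000, so use break Q=31000: TC = 34,260×€45.76 + (34,260/31000.0)×291 + (31000.0/2)×0.29×€45.76 = €1,773,750.40.
Lowest total cost among the candidates is at Q = 1216.9.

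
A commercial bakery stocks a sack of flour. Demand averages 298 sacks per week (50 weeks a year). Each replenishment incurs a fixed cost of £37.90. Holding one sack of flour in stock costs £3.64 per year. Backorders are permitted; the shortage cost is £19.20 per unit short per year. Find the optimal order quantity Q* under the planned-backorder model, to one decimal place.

Q* ≈ 607.5 sacks

Annual demand D = 298 × 50 = 14,900.
With planned backorders, Q* = √(2DS/H) · √((H+B)/B).
√(2DS/H) = √(2 × 14,900 × 37.9 / 3.64) = 557.028.
√((H+B)/B) = √((3.64+19.2)/19.2) = 1.0907.
Q* ≈ 607.539.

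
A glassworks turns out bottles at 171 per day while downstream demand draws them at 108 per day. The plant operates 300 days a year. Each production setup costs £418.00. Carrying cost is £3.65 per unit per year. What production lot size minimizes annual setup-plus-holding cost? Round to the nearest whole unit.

Q* ≈ 4,488 bottles

Annual demand D = 108 × 300 = 32,400.
Production build-up factor (1 − d/p) = 1 − 108/171 = 0.3684.
Q* = √(2DS / (H(1 − d/p))) = √(2 × 32,400 × 418 / (3.65 × 0.3684)).
= √(27,086,400 / 1.3447) ≈ 4488.043.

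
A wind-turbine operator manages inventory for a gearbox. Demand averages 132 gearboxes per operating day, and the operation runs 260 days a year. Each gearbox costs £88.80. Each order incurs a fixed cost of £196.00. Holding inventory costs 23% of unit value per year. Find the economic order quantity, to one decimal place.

Annual demand D = 132 × 260 = 34,320.
Holding cost H = 0.23 × £88.80 = £20.4240 per unit per year.
EOQ = √(2DS / H) = √(2 × 34,320 × 196 / 20.424).
= √(13,453,440 / 20.424) = √658,707.4031 ≈ 811.608.

Q* ≈ 811.6 gearboxes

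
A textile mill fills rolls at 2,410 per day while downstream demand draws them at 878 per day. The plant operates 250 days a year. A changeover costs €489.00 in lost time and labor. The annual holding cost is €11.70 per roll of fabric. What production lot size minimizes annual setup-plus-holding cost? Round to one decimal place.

Q* ≈ 5,372.5 rolls

Annual demand D = 878 × 250 = 219,500.
Production build-up factor (1 − d/p) = 1 − 878/2,410 = 0.6357.
Q* = √(2DS / (H(1 − d/p))) = √(2 × 219,500 × 489 / (11.7 × 0.6357)).
= √(214,671,000 / 7.4375) ≈ 5372.456.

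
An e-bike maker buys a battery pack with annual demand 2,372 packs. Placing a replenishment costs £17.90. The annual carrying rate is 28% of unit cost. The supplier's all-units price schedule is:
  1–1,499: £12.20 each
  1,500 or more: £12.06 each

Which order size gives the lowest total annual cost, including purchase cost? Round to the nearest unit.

Holding cost per unit per year at price C is H = 0.28·C.
Evaluate total cost at each tier's feasible EOQ or, if the EOQ is below the tier, at the tier's minimum quantity.
EOQ at £12.20 = 157.7 (feasible in tier 1): TC = 2,372×£12.20 + (2,372/157.7)×17.9 + (157.7/2)×0.28×£12.20 = £29,476.99.
EOQ at £12.06 = 158.6 < 1500, so use break Q=1500: TC = 2,372×£12.06 + (2,372/1500.0)×17.9 + (1500.0/2)×0.28×£12.06 = £31,167.23.
Lowest total cost is £29,476.99 at Q = 157.7.

Q* ≈ 158 packs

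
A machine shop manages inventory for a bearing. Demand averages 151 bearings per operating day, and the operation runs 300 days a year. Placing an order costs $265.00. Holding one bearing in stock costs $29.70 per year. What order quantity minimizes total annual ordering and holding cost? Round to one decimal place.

Annual demand D = 151 × 300 = 45,300.
EOQ = √(2DS / H) = √(2 × 45,300 × 265 / 29.7).
= √(24,009,000 / 29.7) = √808,383.8384 ≈ 899.102.

Q* ≈ 899.1 bearings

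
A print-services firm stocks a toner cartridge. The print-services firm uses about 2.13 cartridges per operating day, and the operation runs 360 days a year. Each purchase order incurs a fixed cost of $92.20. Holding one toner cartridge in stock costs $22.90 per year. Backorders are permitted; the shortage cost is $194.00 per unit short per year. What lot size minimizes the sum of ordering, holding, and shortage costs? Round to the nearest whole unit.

Q* ≈ 83 cartridges

Annual demand D = 2.13 × 360 = 766.8.
With planned backorders, Q* = √(2DS/H) · √((H+B)/B).
√(2DS/H) = √(2 × 766.8 × 92.2 / 22.9) = 78.579.
√((H+B)/B) = √((22.9+194)/194) = 1.0574.
Q* ≈ 83.087.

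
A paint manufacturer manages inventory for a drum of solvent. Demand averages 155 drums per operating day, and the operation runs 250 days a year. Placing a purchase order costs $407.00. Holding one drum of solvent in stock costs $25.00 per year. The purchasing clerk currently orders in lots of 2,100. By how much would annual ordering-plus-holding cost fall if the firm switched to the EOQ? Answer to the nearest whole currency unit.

Extra cost ≈ $5,679 per year

Annual demand D = 155 × 250 = 38,750.
EOQ = √(2DS/H) = √(2 × 38,750 × 407 / 25) ≈ 1123.25.
Cost at Q* = (D/Q*)S + (Q*/2)H = √(2DSH) ≈ $28,081.36.
Cost at Q = 2,100: (38,750/2,100)×407 + (2,100/2)×25 = $7,510.12 + $26,250.00 = $33,760.12.
Excess = $33,760.12 − $28,081.36 = $5,678.76.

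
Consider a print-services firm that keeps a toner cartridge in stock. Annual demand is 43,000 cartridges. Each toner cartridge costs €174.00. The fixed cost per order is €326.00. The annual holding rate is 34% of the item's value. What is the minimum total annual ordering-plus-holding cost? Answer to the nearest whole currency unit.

TC* ≈ €40,726

Holding cost H = 0.34 × €174.00 = €59.1600 per unit per year.
The optimal lot size = √(2DS/H) = √(2 × 43,000 × 326 / 59.16) ≈ 688.40.
At Q*, ordering cost (D/Q*)S equals holding cost (Q*/2)H, each = √(DSH/2).
Minimum total = √(2DSH) = √(2 × 43,000 × 326 × 59.16) ≈ 40726.033.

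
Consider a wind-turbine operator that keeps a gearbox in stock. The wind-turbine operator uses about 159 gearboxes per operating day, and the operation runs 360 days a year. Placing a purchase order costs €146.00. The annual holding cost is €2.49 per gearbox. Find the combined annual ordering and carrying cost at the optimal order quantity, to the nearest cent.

Annual demand D = 159 × 360 = 57,240.
The optimal lot size = √(2DS/H) = √(2 × 57,240 × 146 / 2.49) ≈ 2590.85.
At Q*, ordering cost (D/Q*)S equals holding cost (Q*/2)H, each = √(DSH/2).
Minimum total = √(2DSH) = √(2 × 57,240 × 146 × 2.49) ≈ 6451.206.

TC* ≈ €6,451.21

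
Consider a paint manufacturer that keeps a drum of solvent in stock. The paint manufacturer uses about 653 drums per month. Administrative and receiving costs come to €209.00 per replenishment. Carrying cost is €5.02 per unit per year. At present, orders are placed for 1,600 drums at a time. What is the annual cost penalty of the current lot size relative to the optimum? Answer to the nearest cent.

Extra cost ≈ €984.61 per year

Annual demand D = 653 × 12 = 7,836.
EOQ = √(2DS/H) = √(2 × 7,836 × 209 / 5.02) ≈ 807.76.
Cost at Q* = (D/Q*)S + (Q*/2)H = √(2DSH) ≈ €4,054.97.
Cost at Q = 1,600: (7,836/1,600)×209 + (1,600/2)×5.02 = €1,023.58 + €4,016.00 = €5,039.58.
Excess = €5,039.58 − €4,054.97 = €984.61.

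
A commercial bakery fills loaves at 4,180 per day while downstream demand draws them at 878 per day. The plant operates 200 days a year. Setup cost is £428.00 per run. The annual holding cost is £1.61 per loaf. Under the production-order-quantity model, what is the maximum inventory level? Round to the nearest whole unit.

I_max ≈ 8,588 loaves

Annual demand D = 878 × 200 = 175,600.
Production build-up factor (1 − d/p) = 1 − 878/4,180 = 0.7900.
Q* = √(2DS / (H(1 − d/p))) = √(2 × 175,600 × 428 / (1.61 × 0.7900)).
= √(150,313,600 / 1.2718) ≈ 10871.408.
Maximum inventory = Q*(1 − d/p) = 10871.408 × 0.7900 ≈ 8587.892.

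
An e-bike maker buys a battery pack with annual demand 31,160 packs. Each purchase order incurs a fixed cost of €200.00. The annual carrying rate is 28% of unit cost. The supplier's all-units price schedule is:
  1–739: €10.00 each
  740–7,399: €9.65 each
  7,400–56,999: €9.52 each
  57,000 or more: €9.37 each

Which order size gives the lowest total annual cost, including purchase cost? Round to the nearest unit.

Holding cost per unit per year at price C is H = 0.28·C.
Candidates are each tier's EOQ (if it falls in that tier) and each price-break quantity.
Tier 1 (€10.00): EOQ = 2109.8 exceeds tier's upper bound 739, so this tier is dominated.
EOQ at €9.65 = 2147.8 (feasible in tier 2): TC = 31,160×€9.65 + (31,160/2147.8)×200 + (2147.8/2)×0.28×€9.65 = €306,497.25.
EOQ at €9.52 = 2162.4 < 7400, so use break Q=7400: TC = 31,160×€9.52 + (31,160/7400.0)×200 + (7400.0/2)×0.28×€9.52 = €307,348.08.
EOQ at €9.37 = 2179.6 < 57000, so use break Q=57000: TC = 31,160×€9.37 + (31,160/57000.0)×200 + (57000.0/2)×0.28×€9.37 = €366,851.13.
Lowest total cost is €306,497.25 at Q = 2147.8.

Q* ≈ 2,148 packs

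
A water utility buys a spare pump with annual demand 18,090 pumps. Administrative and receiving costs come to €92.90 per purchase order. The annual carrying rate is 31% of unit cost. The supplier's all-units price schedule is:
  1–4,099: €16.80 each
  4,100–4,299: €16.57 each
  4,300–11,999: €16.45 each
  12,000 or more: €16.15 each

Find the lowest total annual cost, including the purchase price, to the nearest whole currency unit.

TC* ≈ €308,096

Holding cost per unit per year at price C is H = 0.31·C.
Evaluate total cost at each tier's feasible EOQ or, if the EOQ is below the tier, at the tier's minimum quantity.
EOQ at €16.80 = 803.4 (feasible in tier 1): TC = 18,090×€16.80 + (18,090/803.4)×92.9 + (803.4/2)×0.31×€16.80 = €308,095.86.
EOQ at €16.57 = 808.9 < 4100, so use break Q=4100: TC = 18,090×€16.57 + (18,090/4100.0)×92.9 + (4100.0/2)×0.31×€16.57 = €310,691.43.
EOQ at €16.45 = 811.9 < 4300, so use break Q=4300: TC = 18,090×€16.45 + (18,090/4300.0)×92.9 + (4300.0/2)×0.31×€16.45 = €308,935.25.
EOQ at €16.15 = 819.4 < 12000, so use break Q=12000: TC = 18,090×€16.15 + (18,090/12000.0)×92.9 + (12000.0/2)×0.31×€16.15 = €322,332.55.
Lowest total cost among the candidates is at Q = 803.4.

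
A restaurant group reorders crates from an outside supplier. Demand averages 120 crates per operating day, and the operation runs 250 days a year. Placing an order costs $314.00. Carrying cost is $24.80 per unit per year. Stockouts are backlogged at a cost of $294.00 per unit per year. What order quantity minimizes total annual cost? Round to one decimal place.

Q* ≈ 907.6 crates

Annual demand D = 120 × 250 = 30,000.
With planned backorders, Q* = √(2DS/H) · √((H+B)/B).
√(2DS/H) = √(2 × 30,000 × 314 / 24.8) = 871.595.
√((H+B)/B) = √((24.8+294)/294) = 1.0413.
Q* ≈ 907.612.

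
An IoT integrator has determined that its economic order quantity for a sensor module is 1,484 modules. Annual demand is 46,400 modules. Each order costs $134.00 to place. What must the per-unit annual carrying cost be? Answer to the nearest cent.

H ≈ $5.65

Squaring Q* = √(2DS/H) gives Q*² = 2DS/H.
From Q* = √(2DS/H): H = 2DS / Q*² = 2 × 46,400 × 134 / 1,484² = 5.6466.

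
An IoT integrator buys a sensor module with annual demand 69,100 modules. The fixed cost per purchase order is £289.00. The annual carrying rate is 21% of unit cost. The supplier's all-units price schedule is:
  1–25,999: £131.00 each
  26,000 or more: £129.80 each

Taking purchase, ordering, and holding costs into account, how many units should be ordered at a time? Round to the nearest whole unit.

Holding cost per unit per year at price C is H = 0.21·C.
Candidates are each tier's EOQ (if it falls in that tier) and each price-break quantity.
EOQ at £131.00 = 1204.9 (feasible in tier 1): TC = 69,100×£131.00 + (69,100/1204.9)×289 + (1204.9/2)×0.21×£131.00 = £9,085,247.31.
EOQ at £129.80 = 1210.5 < 26000, so use break Q=26000: TC = 69,100×£129.80 + (69,100/26000.0)×289 + (26000.0/2)×0.21×£129.80 = £9,324,302.07.
Lowest total cost is £9,085,247.31 at Q = 1204.9.

Q* ≈ 1,205 modules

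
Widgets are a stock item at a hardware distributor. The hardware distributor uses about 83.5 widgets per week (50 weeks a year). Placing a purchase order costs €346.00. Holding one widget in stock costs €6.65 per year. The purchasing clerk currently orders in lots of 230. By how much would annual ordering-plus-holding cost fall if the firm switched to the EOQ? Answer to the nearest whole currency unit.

Annual demand D = 83.5 × 50 = 4,175.
EOQ = √(2DS/H) = √(2 × 4,175 × 346 / 6.65) ≈ 659.13.
Cost at Q* = (D/Q*)S + (Q*/2)H = √(2DSH) ≈ €4,383.21.
Cost at Q = 230: (4,175/230)×346 + (230/2)×6.65 = €6,280.65 + €764.75 = €7,045.40.
Excess = €7,045.40 − €4,383.21 = €2,662.19.

Extra cost ≈ €2,662 per year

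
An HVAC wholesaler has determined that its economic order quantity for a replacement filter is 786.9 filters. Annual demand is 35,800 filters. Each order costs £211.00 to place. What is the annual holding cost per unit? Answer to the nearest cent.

The basic EOQ model gives Q* = √(2DS/H); rearrange for the unknown.
From Q* = √(2DS/H): H = 2DS / Q*² = 2 × 35,800 × 211 / 786.9² = 24.3981.

H ≈ £24.40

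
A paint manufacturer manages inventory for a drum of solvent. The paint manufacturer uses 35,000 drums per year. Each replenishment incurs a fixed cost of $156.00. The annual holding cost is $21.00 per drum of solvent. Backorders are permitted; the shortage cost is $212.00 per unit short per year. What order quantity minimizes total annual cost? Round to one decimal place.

With planned backorders, Q* = √(2DS/H) · √((H+B)/B).
√(2DS/H) = √(2 × 35,000 × 156 / 21) = 721.110.
√((H+B)/B) = √((21+212)/212) = 1.0484.
Q* ≈ 755.982.

Q* ≈ 756.0 drums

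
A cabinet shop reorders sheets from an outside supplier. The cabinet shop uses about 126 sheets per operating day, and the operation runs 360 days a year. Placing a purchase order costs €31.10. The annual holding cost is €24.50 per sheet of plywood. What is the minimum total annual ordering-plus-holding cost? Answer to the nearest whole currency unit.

Annual demand D = 126 × 360 = 45,360.
EOQ = √(2DS/H) = √(2 × 45,360 × 31.1 / 24.5) ≈ 339.35.
At Q*, ordering cost (D/Q*)S equals holding cost (Q*/2)H, each = √(DSH/2).
Minimum total = √(2DSH) = √(2 × 45,360 × 31.1 × 24.5) ≈ 8314.091.

TC* ≈ €8,314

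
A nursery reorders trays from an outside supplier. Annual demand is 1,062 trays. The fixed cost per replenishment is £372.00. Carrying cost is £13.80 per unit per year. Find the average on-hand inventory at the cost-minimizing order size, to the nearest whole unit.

The optimal lot size = √(2DS/H) = √(2 × 1,062 × 372 / 13.8) ≈ 239.28.
Average inventory = Q*/2 ≈ 239.28 / 2 = 119.641.

Average inventory ≈ 120 trays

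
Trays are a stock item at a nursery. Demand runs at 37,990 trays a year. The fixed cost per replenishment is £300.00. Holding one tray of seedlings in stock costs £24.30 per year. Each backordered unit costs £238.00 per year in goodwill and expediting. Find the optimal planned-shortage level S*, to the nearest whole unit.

S* ≈ 94 trays

With planned backorders, Q* = √(2DS/H) · √((H+B)/B).
√(2DS/H) = √(2 × 37,990 × 300 / 24.3) = 968.517.
√((H+B)/B) = √((24.3+238)/238) = 1.0498.
Q* ≈ 1016.758.
S* = Q* · H/(H+B) = 1016.758 × 24.3/262.3 ≈ 94.195.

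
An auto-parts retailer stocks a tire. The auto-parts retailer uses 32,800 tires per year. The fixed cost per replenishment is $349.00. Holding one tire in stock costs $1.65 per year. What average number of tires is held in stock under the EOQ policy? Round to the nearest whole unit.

Average inventory ≈ 1,862 tires

The optimal lot size = √(2DS/H) = √(2 × 32,800 × 349 / 1.65) ≈ 3724.97.
Average inventory = Q*/2 ≈ 3724.97 / 2 = 1862.484.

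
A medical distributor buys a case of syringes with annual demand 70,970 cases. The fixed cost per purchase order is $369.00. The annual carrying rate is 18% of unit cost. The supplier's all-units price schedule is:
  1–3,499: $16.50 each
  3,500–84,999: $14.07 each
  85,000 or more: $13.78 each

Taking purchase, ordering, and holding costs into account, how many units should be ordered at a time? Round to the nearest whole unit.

Holding cost per unit per year at price C is H = 0.18·C.
For each price level, check whether its EOQ is feasible; otherwise the best quantity at that price is the breakpoint.
Tier 1 ($16.50): EOQ = 4199.4 exceeds tier's upper bound 3499, so this tier is dominated.
EOQ at $14.07 = 4547.6 (feasible in tier 2): TC = 70,970×$14.07 + (70,970/4547.6)×369 + (4547.6/2)×0.18×$14.07 = $1,010,065.15.
EOQ at $13.78 = 4595.2 < 85000, so use break Q=85000: TC = 70,970×$13.78 + (70,970/85000.0)×369 + (85000.0/2)×0.18×$13.78 = $1,083,691.69.
Lowest total cost is $1,010,065.15 at Q = 4547.6.

Q* ≈ 4,548 cases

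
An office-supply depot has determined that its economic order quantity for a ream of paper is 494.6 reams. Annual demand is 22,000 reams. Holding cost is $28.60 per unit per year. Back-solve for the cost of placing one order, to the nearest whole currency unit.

Squaring Q* = √(2DS/H) gives Q*² = 2DS/H.
From Q* = √(2DS/H): S = Q*²H / (2D) = 494.6² × 28.6 / (2 × 22,000) = 159.0090.

S ≈ $159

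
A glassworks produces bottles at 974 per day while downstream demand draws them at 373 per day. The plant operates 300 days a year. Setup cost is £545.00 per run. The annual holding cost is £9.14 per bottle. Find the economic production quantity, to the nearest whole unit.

Q* ≈ 4,650 bottles

Annual demand D = 373 × 300 = 111,900.
Production build-up factor (1 − d/p) = 1 − 373/974 = 0.6170.
Q* = √(2DS / (H(1 − d/p))) = √(2 × 111,900 × 545 / (9.14 × 0.6170)).
= √(121,971,000 / 5.6398) ≈ 4650.476.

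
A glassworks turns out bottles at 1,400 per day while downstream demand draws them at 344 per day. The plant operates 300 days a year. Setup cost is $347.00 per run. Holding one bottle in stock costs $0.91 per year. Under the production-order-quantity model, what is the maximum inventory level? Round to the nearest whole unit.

I_max ≈ 7,705 bottles

Annual demand D = 344 × 300 = 103,200.
Production build-up factor (1 − d/p) = 1 − 344/1,400 = 0.7543.
Q* = √(2DS / (H(1 − d/p))) = √(2 × 103,200 × 347 / (0.91 × 0.7543)).
= √(71,620,800 / 0.6864) ≈ 10214.825.
Maximum inventory = Q*(1 − d/p) = 10214.825 × 0.7543 ≈ 7704.897.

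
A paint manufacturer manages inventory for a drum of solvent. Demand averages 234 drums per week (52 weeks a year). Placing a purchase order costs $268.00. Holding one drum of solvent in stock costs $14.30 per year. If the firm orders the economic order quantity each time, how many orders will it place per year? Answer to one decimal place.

N ≈ 18.0 orders per year

Annual demand D = 234 × 52 = 12,168.
Q* = √(2DS/H) = √(2 × 12,168 × 268 / 14.3) ≈ 675.34.
Orders per year = D / Q* = 12,168 / 675.34 ≈ 18.018.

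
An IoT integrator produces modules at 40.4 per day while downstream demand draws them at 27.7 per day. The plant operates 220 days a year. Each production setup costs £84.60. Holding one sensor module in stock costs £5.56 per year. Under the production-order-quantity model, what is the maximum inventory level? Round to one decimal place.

Annual demand D = 27.7 × 220 = 6,094.
Production build-up factor (1 − d/p) = 1 − 27.7/40.4 = 0.3144.
Q* = √(2DS / (H(1 − d/p))) = √(2 × 6,094 × 84.6 / (5.56 × 0.3144)).
= √(1,031,104.8 / 1.7478) ≈ 768.074.
Maximum inventory = Q*(1 − d/p) = 768.074 × 0.3144 ≈ 241.449.

I_max ≈ 241.4 modules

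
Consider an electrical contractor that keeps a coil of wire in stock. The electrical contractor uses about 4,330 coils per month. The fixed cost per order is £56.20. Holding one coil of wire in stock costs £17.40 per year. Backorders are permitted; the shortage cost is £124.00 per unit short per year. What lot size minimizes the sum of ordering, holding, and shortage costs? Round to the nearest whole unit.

Annual demand D = 4,330 × 12 = 51,960.
With planned backorders, Q* = √(2DS/H) · √((H+B)/B).
√(2DS/H) = √(2 × 51,960 × 56.2 / 17.4) = 579.353.
√((H+B)/B) = √((17.4+124)/124) = 1.0679.
Q* ≈ 618.667.

Q* ≈ 619 coils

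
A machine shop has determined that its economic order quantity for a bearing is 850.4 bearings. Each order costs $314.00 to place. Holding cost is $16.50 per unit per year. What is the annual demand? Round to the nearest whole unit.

Squaring Q* = √(2DS/H) gives Q*² = 2DS/H.
From Q* = √(2DS/H): D = Q*²H / (2S) = 850.4² × 16.5 / (2 × 314) = 19000.753.

D ≈ 19,001 bearings per year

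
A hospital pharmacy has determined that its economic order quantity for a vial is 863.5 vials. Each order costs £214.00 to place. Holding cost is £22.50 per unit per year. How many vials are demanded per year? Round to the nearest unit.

D ≈ 39,198 vials per year

The basic EOQ model gives Q* = √(2DS/H); rearrange for the unknown.
From Q* = √(2DS/H): D = Q*²H / (2S) = 863.5² × 22.5 / (2 × 214) = 39197.957.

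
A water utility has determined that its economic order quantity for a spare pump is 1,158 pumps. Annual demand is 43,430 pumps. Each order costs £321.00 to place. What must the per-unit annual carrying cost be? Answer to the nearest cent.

H ≈ £20.79

The basic EOQ model gives Q* = √(2DS/H); rearrange for the unknown.
From Q* = √(2DS/H): H = 2DS / Q*² = 2 × 43,430 × 321 / 1,158² = 20.7925.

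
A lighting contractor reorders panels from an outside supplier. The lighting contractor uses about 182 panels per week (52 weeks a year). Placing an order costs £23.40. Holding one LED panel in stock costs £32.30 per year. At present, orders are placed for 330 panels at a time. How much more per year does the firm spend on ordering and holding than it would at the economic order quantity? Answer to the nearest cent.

Extra cost ≈ £2,218.24 per year

Annual demand D = 182 × 52 = 9,464.
EOQ = √(2DS/H) = √(2 × 9,464 × 23.4 / 32.3) ≈ 117.10.
Cost at Q* = (D/Q*)S + (Q*/2)H = √(2DSH) ≈ £3,782.35.
Cost at Q = 330: (9,464/330)×23.4 + (330/2)×32.3 = £671.08 + £5,329.50 = £6,000.58.
Excess = £6,000.58 − £3,782.35 = £2,218.24.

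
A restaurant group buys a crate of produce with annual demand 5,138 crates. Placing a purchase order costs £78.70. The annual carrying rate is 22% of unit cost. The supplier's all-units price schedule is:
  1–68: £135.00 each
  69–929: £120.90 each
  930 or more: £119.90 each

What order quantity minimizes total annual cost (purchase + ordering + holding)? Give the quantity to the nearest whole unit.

Holding cost per unit per year at price C is H = 0.22·C.
For each price level, check whether its EOQ is feasible; otherwise the best quantity at that price is the breakpoint.
Tier 1 (£135.00): EOQ = 165.0 exceeds tier's upper bound 68, so this tier is dominated.
EOQ at £120.90 = 174.4 (feasible in tier 2): TC = 5,138×£120.90 + (5,138/174.4)×78.7 + (174.4/2)×0.22×£120.90 = £625,822.13.
EOQ at £119.90 = 175.1 < 930, so use break Q=930: TC = 5,138×£119.90 + (5,138/930.0)×78.7 + (930.0/2)×0.22×£119.90 = £628,746.77.
Lowest total cost is £625,822.13 at Q = 174.4.

Q* ≈ 174 crates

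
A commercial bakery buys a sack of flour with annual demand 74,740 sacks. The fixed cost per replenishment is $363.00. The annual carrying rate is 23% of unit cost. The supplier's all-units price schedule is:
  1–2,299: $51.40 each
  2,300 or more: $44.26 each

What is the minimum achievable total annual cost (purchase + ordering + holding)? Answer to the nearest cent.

TC* ≈ $3,331,494.92

Holding cost per unit per year at price C is H = 0.23·C.
Evaluate total cost at each tier's feasible EOQ or, if the EOQ is below the tier, at the tier's minimum quantity.
EOQ at $51.40 = 2142.4 (feasible in tier 1): TC = 74,740×$51.40 + (74,740/2142.4)×363 + (2142.4/2)×0.23×$51.40 = $3,866,963.38.
EOQ at $44.26 = 2308.7 (feasible in tier 2): TC = 74,740×$44.26 + (74,740/2308.7)×363 + (2308.7/2)×0.23×$44.26 = $3,331,494.92.
Lowest total cost among the candidates is at Q = 2308.7.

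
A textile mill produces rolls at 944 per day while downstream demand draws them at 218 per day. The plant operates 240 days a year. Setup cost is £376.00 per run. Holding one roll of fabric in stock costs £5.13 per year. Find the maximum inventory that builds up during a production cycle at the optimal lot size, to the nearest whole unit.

Annual demand D = 218 × 240 = 52,320.
Production build-up factor (1 − d/p) = 1 − 218/944 = 0.7691.
Q* = √(2DS / (H(1 − d/p))) = √(2 × 52,320 × 376 / (5.13 × 0.7691)).
= √(39,344,640 / 3.9453) ≈ 3157.925.
Maximum inventory = Q*(1 − d/p) = 3157.925 × 0.7691 ≈ 2428.658.

I_max ≈ 2,429 rolls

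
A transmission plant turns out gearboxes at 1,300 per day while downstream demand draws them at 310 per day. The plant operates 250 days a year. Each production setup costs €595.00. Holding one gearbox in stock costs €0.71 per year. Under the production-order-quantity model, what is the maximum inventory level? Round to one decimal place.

Annual demand D = 310 × 250 = 77,500.
Production build-up factor (1 − d/p) = 1 − 310/1,300 = 0.7615.
Q* = √(2DS / (H(1 − d/p))) = √(2 × 77,500 × 595 / (0.71 × 0.7615)).
= √(92,225,000 / 0.5407) ≈ 13060.182.
Maximum inventory = Q*(1 − d/p) = 13060.182 × 0.7615 ≈ 9945.831.

I_max ≈ 9,945.8 gearboxes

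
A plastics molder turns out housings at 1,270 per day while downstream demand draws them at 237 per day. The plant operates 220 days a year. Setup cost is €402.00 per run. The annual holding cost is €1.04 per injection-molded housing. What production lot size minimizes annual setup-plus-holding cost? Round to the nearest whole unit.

Annual demand D = 237 × 220 = 52,140.
Production build-up factor (1 − d/p) = 1 − 237/1,270 = 0.8134.
Q* = √(2DS / (H(1 − d/p))) = √(2 × 52,140 × 402 / (1.04 × 0.8134)).
= √(41,920,560 / 0.8459) ≈ 7039.609.

Q* ≈ 7,040 housings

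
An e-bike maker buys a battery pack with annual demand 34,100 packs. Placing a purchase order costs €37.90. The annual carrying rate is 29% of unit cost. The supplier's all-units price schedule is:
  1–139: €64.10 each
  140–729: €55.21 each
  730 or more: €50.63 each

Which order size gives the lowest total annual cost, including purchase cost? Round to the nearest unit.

Q* ≈ 730 packs

Holding cost per unit per year at price C is H = 0.29·C.
Evaluate total cost at each tier's feasible EOQ or, if the EOQ is below the tier, at the tier's minimum quantity.
Tier 1 (€64.10): EOQ = 372.9 exceeds tier's upper bound 139, so this tier is dominated.
EOQ at €55.21 = 401.8 (feasible in tier 2): TC = 34,100×€55.21 + (34,100/401.8)×37.9 + (401.8/2)×0.29×€55.21 = €1,889,094.09.
EOQ at €50.63 = 419.6 < 730, so use break Q=730: TC = 34,100×€50.63 + (34,100/730.0)×37.9 + (730.0/2)×0.29×€50.63 = €1,733,612.58.
Lowest total cost is €1,733,612.58 at Q = 730.0.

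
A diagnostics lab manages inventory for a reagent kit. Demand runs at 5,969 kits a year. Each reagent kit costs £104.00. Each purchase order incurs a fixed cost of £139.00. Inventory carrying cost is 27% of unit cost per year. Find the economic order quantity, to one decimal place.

Holding cost H = 0.27 × £104.00 = £28.0800 per unit per year.
EOQ = √(2DS / H) = √(2 × 5,969 × 139 / 28.08).
= √(1,659,382 / 28.08) = √59,094.8006 ≈ 243.094.

Q* ≈ 243.1 kits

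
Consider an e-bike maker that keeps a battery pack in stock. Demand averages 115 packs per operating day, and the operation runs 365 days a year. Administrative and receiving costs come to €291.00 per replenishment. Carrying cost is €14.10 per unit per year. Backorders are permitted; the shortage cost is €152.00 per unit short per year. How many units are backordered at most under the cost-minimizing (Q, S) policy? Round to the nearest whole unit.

Annual demand D = 115 × 365 = 41,975.
With planned backorders, Q* = √(2DS/H) · √((H+B)/B).
√(2DS/H) = √(2 × 41,975 × 291 / 14.1) = 1316.277.
√((H+B)/B) = √((14.1+152)/152) = 1.0454.
Q* ≈ 1375.974.
S* = Q* · H/(H+B) = 1375.974 × 14.1/166.1 ≈ 116.805.

S* ≈ 117 packs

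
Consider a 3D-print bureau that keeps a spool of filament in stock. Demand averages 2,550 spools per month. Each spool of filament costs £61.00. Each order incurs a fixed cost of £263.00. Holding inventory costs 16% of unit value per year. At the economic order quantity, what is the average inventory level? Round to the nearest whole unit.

Average inventory ≈ 642 spools

Annual demand D = 2,550 × 12 = 30,600.
Holding cost H = 0.16 × £61.00 = £9.7600 per unit per year.
The optimal lot size = √(2DS/H) = √(2 × 30,600 × 263 / 9.76) ≈ 1284.19.
Average inventory = Q*/2 ≈ 1284.19 / 2 = 642.094.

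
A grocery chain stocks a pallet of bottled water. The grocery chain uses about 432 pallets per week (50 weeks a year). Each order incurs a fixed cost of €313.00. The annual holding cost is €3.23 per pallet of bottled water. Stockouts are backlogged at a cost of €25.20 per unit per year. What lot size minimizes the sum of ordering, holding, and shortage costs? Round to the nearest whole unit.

Q* ≈ 2,173 pallets

Annual demand D = 432 × 50 = 21,600.
With planned backorders, Q* = √(2DS/H) · √((H+B)/B).
√(2DS/H) = √(2 × 21,600 × 313 / 3.23) = 2046.034.
√((H+B)/B) = √((3.23+25.2)/25.2) = 1.0622.
Q* ≈ 2173.206.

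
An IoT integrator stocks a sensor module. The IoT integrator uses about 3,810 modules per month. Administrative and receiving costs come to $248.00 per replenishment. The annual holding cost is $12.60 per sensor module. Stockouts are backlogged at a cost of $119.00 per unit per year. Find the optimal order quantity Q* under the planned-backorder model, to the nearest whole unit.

Annual demand D = 3,810 × 12 = 45,720.
With planned backorders, Q* = √(2DS/H) · √((H+B)/B).
√(2DS/H) = √(2 × 45,720 × 248 / 12.6) = 1341.556.
√((H+B)/B) = √((12.6+119)/119) = 1.0516.
Q* ≈ 1410.792.

Q* ≈ 1,411 modules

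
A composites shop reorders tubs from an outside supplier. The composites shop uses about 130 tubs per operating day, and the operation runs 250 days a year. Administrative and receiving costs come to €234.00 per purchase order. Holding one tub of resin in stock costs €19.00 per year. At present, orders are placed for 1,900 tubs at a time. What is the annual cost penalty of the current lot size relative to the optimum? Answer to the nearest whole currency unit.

Annual demand D = 130 × 250 = 32,500.
EOQ = √(2DS/H) = √(2 × 32,500 × 234 / 19) ≈ 894.72.
Cost at Q* = (D/Q*)S + (Q*/2)H = √(2DSH) ≈ €16,999.71.
Cost at Q = 1,900: (32,500/1,900)×234 + (1,900/2)×19 = €4,002.63 + €18,050.00 = €22,052.63.
Excess = €22,052.63 − €16,999.71 = €5,052.93.

Extra cost ≈ €5,053 per year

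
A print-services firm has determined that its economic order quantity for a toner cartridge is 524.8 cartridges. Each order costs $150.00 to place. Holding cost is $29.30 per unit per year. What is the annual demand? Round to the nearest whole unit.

Invert the EOQ relation Q*² = 2DS/H.
From Q* = √(2DS/H): D = Q*²H / (2S) = 524.8² × 29.3 / (2 × 150) = 26898.869.

D ≈ 26,899 cartridges per year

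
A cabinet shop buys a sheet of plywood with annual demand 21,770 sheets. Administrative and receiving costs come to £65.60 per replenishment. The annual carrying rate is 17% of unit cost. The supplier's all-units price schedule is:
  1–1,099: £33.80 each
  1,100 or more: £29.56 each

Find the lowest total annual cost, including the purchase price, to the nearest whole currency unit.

Holding cost per unit per year at price C is H = 0.17·C.
For each price level, check whether its EOQ is feasible; otherwise the best quantity at that price is the breakpoint.
EOQ at £33.80 = 705.0 (feasible in tier 1): TC = 21,770×£33.80 + (21,770/705.0)×65.6 + (705.0/2)×0.17×£33.80 = £739,877.16.
EOQ at £29.56 = 753.9 < 1100, so use break Q=1100: TC = 21,770×£29.56 + (21,770/1100.0)×65.6 + (1100.0/2)×0.17×£29.56 = £647,583.34.
Lowest total cost among the candidates is at Q = 1100.0.

TC* ≈ £647,583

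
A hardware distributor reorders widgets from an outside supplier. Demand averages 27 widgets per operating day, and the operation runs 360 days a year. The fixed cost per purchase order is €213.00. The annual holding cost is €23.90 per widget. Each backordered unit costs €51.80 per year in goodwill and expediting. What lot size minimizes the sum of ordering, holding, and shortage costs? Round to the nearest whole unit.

Annual demand D = 27 × 360 = 9,720.
With planned backorders, Q* = √(2DS/H) · √((H+B)/B).
√(2DS/H) = √(2 × 9,720 × 213 / 23.9) = 416.235.
√((H+B)/B) = √((23.9+51.8)/51.8) = 1.2089.
Q* ≈ 503.178.

Q* ≈ 503 widgets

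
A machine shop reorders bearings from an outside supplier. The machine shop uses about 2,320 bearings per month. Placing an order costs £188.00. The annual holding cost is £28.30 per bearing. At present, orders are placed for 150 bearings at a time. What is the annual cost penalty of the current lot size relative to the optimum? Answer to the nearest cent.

Annual demand D = 2,320 × 12 = 27,840.
EOQ = √(2DS/H) = √(2 × 27,840 × 188 / 28.3) ≈ 608.18.
Cost at Q* = (D/Q*)S + (Q*/2)H = √(2DSH) ≈ £17,211.62.
Cost at Q = 150: (27,840/150)×188 + (150/2)×28.3 = £34,892.80 + £2,122.50 = £37,015.30.
Excess = £37,015.30 − £17,211.62 = £19,803.68.

Extra cost ≈ £19,803.68 per year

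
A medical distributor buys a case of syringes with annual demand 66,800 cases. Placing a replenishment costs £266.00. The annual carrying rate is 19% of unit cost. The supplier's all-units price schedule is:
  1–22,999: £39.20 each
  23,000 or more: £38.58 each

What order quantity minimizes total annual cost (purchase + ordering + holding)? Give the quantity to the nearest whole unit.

Q* ≈ 2,184 cases

Holding cost per unit per year at price C is H = 0.19·C.
For each price level, check whether its EOQ is feasible; otherwise the best quantity at that price is the breakpoint.
EOQ at £39.20 = 2184.4 (feasible in tier 1): TC = 66,800×£39.20 + (66,800/2184.4)×266 + (2184.4/2)×0.19×£39.20 = £2,634,829.11.
EOQ at £38.58 = 2201.8 < 23000, so use break Q=23000: TC = 66,800×£38.58 + (66,800/23000.0)×266 + (23000.0/2)×0.19×£38.58 = £2,662,213.86.
Lowest total cost is £2,634,829.11 at Q = 2184.4.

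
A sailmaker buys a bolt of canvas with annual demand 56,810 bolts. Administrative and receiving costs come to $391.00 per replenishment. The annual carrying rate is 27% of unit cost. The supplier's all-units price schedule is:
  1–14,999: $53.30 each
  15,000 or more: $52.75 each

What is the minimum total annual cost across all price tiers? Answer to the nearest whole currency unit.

TC* ≈ $3,053,258

Holding cost per unit per year at price C is H = 0.27·C.
Candidates are each tier's EOQ (if it falls in that tier) and each price-break quantity.
EOQ at $53.30 = 1757.0 (feasible in tier 1): TC = 56,810×$53.30 + (56,810/1757.0)×391 + (1757.0/2)×0.27×$53.30 = $3,053,257.90.
EOQ at $52.75 = 1766.1 < 15000, so use break Q=15000: TC = 56,810×$52.75 + (56,810/15000.0)×391 + (15000.0/2)×0.27×$52.75 = $3,105,027.10.
Lowest total cost among the candidates is at Q = 1757.0.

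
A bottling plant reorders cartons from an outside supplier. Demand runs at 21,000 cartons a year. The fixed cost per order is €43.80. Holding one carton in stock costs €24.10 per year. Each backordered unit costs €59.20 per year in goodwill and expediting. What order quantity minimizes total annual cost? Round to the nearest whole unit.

Q* ≈ 328 cartons

With planned backorders, Q* = √(2DS/H) · √((H+B)/B).
√(2DS/H) = √(2 × 21,000 × 43.8 / 24.1) = 276.282.
√((H+B)/B) = √((24.1+59.2)/59.2) = 1.1862.
Q* ≈ 327.729.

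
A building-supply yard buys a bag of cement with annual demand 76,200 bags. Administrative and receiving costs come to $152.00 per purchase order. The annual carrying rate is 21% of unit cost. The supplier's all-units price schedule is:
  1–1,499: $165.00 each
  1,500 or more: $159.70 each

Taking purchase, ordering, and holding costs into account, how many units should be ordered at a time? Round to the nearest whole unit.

Q* ≈ 1,500 bags

Holding cost per unit per year at price C is H = 0.21·C.
Evaluate total cost at each tier's feasible EOQ or, if the EOQ is below the tier, at the tier's minimum quantity.
EOQ at $165.00 = 817.6 (feasible in tier 1): TC = 76,200×$165.00 + (76,200/817.6)×152 + (817.6/2)×0.21×$165.00 = $12,601,331.26.
EOQ at $159.70 = 831.1 < 1500, so use break Q=1500: TC = 76,200×$159.70 + (76,200/1500.0)×152 + (1500.0/2)×0.21×$159.70 = $12,202,014.35.
Lowest total cost is $12,202,014.35 at Q = 1500.0.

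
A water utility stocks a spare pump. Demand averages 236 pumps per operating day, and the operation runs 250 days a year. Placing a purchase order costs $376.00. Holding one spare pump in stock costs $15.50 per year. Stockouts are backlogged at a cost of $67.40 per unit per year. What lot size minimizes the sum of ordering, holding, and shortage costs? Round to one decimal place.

Q* ≈ 1,876.4 pumps

Annual demand D = 236 × 250 = 59,000.
With planned backorders, Q* = √(2DS/H) · √((H+B)/B).
√(2DS/H) = √(2 × 59,000 × 376 / 15.5) = 1691.878.
√((H+B)/B) = √((15.5+67.4)/67.4) = 1.1090.
Q* ≈ 1876.361.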